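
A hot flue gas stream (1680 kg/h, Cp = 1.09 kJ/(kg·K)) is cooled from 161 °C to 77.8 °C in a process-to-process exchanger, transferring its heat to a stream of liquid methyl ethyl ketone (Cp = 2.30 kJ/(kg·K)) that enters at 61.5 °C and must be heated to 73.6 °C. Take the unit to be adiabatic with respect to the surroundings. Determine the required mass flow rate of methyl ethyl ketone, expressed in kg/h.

ṁ_c = 5470 kg/h

Heat released by hot stream: Q = 1680 × 1.09 × (161 − 77.8) = 152360 kJ/h
Energy balance on cold side (adiabatic exchanger): Q = ṁ_c·Cp_c·(T_c,out − T_c,in)
ṁ_c = 152360 / [2.30 × (73.6 − 61.5)] = 5474.5 kg/h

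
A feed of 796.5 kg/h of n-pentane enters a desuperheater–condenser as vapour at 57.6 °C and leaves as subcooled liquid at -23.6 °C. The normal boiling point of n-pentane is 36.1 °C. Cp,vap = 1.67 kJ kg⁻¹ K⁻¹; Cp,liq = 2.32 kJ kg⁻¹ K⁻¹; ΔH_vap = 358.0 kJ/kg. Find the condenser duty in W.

vapour 57.6→36.1 °C: -35.905 kJ/kg
condensation at 36.1 °C: -358 kJ/kg
liquid 36.1→-23.6 °C: -138.5 kJ/kg
Δh = -35.905 + -358 + -138.5 = -532.41 kJ/kg
Q = ṁ·Δh = 796.5 kg/h × -532.41 kJ/kg = -424060 kJ/h
|Q| = 117.8 kW = 117800 W

Q_c = 118000 W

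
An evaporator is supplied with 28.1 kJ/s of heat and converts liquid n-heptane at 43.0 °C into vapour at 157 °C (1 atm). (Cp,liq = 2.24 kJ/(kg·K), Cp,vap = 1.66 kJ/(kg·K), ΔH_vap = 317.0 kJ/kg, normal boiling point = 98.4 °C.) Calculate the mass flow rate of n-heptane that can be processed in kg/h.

Δh = 2.24×(98.4−43.0) + 317.0 + 1.66×(157−98.4) = 538.37 kJ/kg
Q = 28.1 kJ/s = 28.1 kJ/s = 101160 kJ/h
ṁ = Q/Δh = 101160 / 538.37 = 187.9 kg/h

ṁ = 188 kg/h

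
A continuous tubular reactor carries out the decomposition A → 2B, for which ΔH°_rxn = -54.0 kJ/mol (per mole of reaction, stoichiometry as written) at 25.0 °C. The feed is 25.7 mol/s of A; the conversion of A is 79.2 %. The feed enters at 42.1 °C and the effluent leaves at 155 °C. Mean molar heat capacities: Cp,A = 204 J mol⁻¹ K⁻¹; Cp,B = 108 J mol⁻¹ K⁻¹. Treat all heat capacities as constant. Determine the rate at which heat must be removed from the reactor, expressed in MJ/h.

Extent of reaction ξ = 0.792 × 25.7 = 20.354 mol/s
Reaction term: ξ·ΔH°_rxn = 20.354 × -54.0 = -1099.1 kJ/s
Sensible, feed 42.1→25 °C: -89.652 kJ/s
Outlet flows (mol/s): A 5.3456, B 40.709
Sensible, products 25→155 °C: 713.32 kJ/s
Q = ΔH = -475.47 kJ/s = -475.47 kW
Heat removed = 1711.7 MJ/h

Q_out = 1710 MJ/h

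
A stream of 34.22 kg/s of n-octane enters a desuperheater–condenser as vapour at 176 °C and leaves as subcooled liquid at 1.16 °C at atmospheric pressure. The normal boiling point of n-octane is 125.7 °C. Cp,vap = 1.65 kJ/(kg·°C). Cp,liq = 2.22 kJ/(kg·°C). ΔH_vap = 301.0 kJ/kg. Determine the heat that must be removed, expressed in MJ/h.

Q_c = 81400 MJ/h

vapour 176→125.7 °C: -82.995 kJ/kg
condensation at 125.7 °C: -301 kJ/kg
liquid 125.7→1.16 °C: -276.48 kJ/kg
Δh = -82.995 + -301 + -276.48 = -660.47 kJ/kg
Q = ṁ·Δh = 34.22 kg/s × -660.47 kJ/kg = -22601 kJ/s
|Q| = 22601 kW = 81365 MJ/h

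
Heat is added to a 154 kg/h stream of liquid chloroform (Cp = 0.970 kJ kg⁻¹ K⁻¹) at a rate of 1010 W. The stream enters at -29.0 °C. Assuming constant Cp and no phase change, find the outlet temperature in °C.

T_out = -4.66 °C

Q = 1010 W = 3636 kJ/h
ΔT = Q/(ṁ·Cp) = 3636/(154×0.970) = 24.341 K
T_out = -29.0 + 24.341 = -4.6594 °C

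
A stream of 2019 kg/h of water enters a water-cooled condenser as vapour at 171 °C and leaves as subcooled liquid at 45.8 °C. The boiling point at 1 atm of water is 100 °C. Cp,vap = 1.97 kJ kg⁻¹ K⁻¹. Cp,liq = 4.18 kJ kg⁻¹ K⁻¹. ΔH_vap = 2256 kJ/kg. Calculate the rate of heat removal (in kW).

vapour 171→100 °C: -139.87 kJ/kg
condensation at 100 °C: -2256 kJ/kg
liquid 100→45.8 °C: -226.56 kJ/kg
Δh = -139.87 + -2256 + -226.56 = -2622.4 kJ/kg
Q = ṁ·Δh = 2019 kg/h × -2622.4 kJ/kg = -5.2947e+06 kJ/h
|Q| = 1470.7 kW

Q_c = 1470 kW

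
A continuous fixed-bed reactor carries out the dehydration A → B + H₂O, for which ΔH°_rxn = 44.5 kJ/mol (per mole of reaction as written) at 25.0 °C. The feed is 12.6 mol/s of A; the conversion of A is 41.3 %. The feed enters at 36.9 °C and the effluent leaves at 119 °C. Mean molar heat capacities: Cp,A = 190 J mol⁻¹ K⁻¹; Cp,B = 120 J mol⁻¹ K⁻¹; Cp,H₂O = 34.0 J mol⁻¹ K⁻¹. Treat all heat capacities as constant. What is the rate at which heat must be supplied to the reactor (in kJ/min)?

Q_in = 24600 kJ/min

Extent of reaction ξ = 0.413 × 12.6 = 5.2038 mol/s
Reaction term: ξ·ΔH°_rxn = 5.2038 × 44.5 = 231.57 kJ/s
Sensible, feed 36.9→25 °C: -28.489 kJ/s
Outlet flows (mol/s): A 7.3962, B 5.2038, H₂O 5.2038
Sensible, products 25→119 °C: 207.43 kJ/s
Q = ΔH = 410.51 kJ/s = 410.51 kW
Heat supplied = 24630 kJ/min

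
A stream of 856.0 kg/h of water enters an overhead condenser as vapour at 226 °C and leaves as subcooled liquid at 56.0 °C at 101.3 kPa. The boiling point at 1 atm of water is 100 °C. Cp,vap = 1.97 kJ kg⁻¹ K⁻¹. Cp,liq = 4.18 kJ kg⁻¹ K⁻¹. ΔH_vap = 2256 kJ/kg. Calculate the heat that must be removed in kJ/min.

Q_c = 38400 kJ/min

vapour 226→100 °C: -248.22 kJ/kg
condensation at 100 °C: -2256 kJ/kg
liquid 100→56.0 °C: -183.92 kJ/kg
Δh = -248.22 + -2256 + -183.92 = -2688.1 kJ/kg
Q = ṁ·Δh = 856.0 kg/h × -2688.1 kJ/kg = -2.301e+06 kJ/h
|Q| = 639.18 kW = 38351 kJ/min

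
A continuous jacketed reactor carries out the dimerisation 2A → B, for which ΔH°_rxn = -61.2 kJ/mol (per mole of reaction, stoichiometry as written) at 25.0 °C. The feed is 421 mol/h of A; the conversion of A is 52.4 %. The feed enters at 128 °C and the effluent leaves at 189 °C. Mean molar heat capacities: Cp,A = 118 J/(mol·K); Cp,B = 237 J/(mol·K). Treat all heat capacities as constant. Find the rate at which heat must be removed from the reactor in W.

Q_out = 1030 W

Extent of reaction ξ = 0.524 × 421 / 2 = 110.3 mol/h
Reaction term: ξ·ΔH°_rxn = 110.3 × -61.2 = -6750.5 kJ/h
Sensible, feed 128→25 °C: -5116.8 kJ/h
Outlet flows (mol/h): A 200.4, B 110.3
Sensible, products 25→189 °C: 8165.3 kJ/h
Q = ΔH = -3702 kJ/h = -1.0283 kW
Heat removed = 1028.3 W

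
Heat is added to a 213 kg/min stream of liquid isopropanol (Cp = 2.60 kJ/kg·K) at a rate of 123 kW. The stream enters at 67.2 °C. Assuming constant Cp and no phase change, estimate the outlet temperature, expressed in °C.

Q = 123 kW = 7380 kJ/min
ΔT = Q/(ṁ·Cp) = 7380/(213×2.60) = 13.326 K
T_out = 67.2 + 13.326 = 80.526 °C

T_out = 80.5 °C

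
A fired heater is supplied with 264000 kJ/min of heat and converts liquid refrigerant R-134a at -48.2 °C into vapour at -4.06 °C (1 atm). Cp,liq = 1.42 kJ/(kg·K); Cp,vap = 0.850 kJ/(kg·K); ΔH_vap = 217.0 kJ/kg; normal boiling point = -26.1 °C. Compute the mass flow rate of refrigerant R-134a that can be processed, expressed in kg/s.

ṁ = 16.5 kg/s

Δh = 1.42×(-26.1−-48.2) + 217.0 + 0.850×(-4.06−-26.1) = 267.12 kJ/kg
Q = 264000 kJ/min = 4400 kJ/s = 4400 kJ/s
ṁ = Q/Δh = 4400 / 267.12 = 16.472 kg/s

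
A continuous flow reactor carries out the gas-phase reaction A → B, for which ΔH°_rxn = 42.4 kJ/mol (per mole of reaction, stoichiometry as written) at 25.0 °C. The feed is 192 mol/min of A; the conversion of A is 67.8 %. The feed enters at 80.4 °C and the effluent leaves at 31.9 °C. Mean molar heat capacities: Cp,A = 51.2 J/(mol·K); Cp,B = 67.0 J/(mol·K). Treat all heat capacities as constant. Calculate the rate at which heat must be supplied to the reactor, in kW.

Q_in = 84.3 kW

Extent of reaction ξ = 0.678 × 192 = 130.18 mol/min
Reaction term: ξ·ΔH°_rxn = 130.18 × 42.4 = 5519.5 kJ/min
Sensible, feed 80.4→25 °C: -544.6 kJ/min
Outlet flows (mol/min): A 61.824, B 130.18
Sensible, products 25→31.9 °C: 82.022 kJ/min
Q = ΔH = 5056.9 kJ/min = 84.281 kW
Heat supplied = 84.281 kW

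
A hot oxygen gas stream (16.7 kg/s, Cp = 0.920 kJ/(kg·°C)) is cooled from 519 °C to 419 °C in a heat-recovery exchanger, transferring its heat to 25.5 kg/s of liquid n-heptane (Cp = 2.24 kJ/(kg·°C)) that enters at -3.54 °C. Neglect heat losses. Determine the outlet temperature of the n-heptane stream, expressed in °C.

Heat released by hot stream: Q = 16.7 × 0.920 × (519 − 419) = 1536.4 kJ/s
Energy balance on cold side (adiabatic exchanger): Q = ṁ_c·Cp_c·(T_c,out − T_c,in)
T_c,out = -3.54 + 1536.4/(25.5 × 2.24) = 23.358 °C

T_c,out = 23.4 °C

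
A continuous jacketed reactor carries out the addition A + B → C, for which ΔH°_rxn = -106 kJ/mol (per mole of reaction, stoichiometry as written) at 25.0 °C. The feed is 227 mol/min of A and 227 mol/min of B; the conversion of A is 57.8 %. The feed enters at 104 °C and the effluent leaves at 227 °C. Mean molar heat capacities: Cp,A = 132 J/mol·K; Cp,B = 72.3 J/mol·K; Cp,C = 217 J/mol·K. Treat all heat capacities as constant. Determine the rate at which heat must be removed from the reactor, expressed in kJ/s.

Q_out = 131 kJ/s

Extent of reaction ξ = 0.578 × 227 = 131.21 mol/min
Reaction term: ξ·ΔH°_rxn = 131.21 × -106 = -13908 kJ/min
Sensible, feed 104→25 °C: -3663.7 kJ/min
Outlet flows (mol/min): A 95.794, B 95.794, C 131.21
Sensible, products 25→227 °C: 9704.6 kJ/min
Q = ΔH = -7867 kJ/min = -131.12 kW
Heat removed = 131.12 kJ/s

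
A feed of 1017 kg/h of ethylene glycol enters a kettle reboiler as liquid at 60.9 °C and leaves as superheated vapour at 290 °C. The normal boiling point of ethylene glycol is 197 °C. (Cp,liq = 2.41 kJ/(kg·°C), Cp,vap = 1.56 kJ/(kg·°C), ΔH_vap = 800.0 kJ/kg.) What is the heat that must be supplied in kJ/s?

Q = 360 kJ/s

liquid 60.9→197 °C: 328 kJ/kg
vaporisation at 197 °C: 800 kJ/kg
vapour 197→290 °C: 145.08 kJ/kg
Δh = 328 + 800 + 145.08 = 1273.1 kJ/kg
Q = ṁ·Δh = 1017 kg/h × 1273.1 kJ/kg = 1.2947e+06 kJ/h
|Q| = 359.65 kW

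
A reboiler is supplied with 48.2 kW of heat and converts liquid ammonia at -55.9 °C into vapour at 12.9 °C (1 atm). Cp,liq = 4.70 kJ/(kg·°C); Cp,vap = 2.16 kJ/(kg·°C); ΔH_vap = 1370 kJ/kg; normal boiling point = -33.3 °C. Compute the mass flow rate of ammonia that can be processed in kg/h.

ṁ = 110 kg/h

Δh = 4.70×(-33.3−-55.9) + 1370 + 2.16×(12.9−-33.3) = 1576 kJ/kg
Q = 48.2 kW = 48.2 kJ/s = 173520 kJ/h
ṁ = Q/Δh = 173520 / 1576 = 110.1 kg/h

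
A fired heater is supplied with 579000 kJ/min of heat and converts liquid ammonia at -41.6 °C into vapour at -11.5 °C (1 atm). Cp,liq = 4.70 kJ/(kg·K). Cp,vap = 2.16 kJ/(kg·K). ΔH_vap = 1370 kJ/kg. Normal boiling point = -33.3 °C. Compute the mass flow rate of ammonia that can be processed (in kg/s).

ṁ = 6.63 kg/s

Δh = 4.70×(-33.3−-41.6) + 1370 + 2.16×(-11.5−-33.3) = 1456.1 kJ/kg
Q = 579000 kJ/min = 9650 kJ/s = 9650 kJ/s
ṁ = Q/Δh = 9650 / 1456.1 = 6.6273 kg/s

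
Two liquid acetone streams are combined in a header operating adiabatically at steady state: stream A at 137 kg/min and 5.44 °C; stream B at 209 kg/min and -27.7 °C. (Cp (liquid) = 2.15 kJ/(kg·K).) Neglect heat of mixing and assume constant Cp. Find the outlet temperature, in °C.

T_out = -14.6 °C

No heat crosses the boundary, so H_out = H_in.
T_out = Σ ṁᵢCp,ᵢTᵢ / Σ ṁᵢCp,ᵢ
      = -10845 / 743.9 = -14.578 °C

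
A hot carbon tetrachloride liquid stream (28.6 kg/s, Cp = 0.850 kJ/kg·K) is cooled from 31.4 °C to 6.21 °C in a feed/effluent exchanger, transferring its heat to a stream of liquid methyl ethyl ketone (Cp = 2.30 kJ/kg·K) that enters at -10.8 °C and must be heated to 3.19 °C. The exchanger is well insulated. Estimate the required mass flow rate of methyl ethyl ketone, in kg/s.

ṁ_c = 19.0 kg/s

Heat released by hot stream: Q = 28.6 × 0.850 × (31.4 − 6.21) = 612.37 kJ/s
Energy balance on cold side (adiabatic exchanger): Q = ṁ_c·Cp_c·(T_c,out − T_c,in)
ṁ_c = 612.37 / [2.30 × (3.19 − -10.8)] = 19.031 kg/s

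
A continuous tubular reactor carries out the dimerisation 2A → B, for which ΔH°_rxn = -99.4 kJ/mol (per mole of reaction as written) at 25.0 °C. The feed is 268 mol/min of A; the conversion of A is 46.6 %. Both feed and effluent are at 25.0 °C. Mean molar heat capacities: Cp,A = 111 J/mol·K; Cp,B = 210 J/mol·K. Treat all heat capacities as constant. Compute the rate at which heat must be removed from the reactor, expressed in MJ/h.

Extent of reaction ξ = 0.466 × 268 / 2 = 62.444 mol/min
Reaction term: ξ·ΔH°_rxn = 62.444 × -99.4 = -6206.9 kJ/min
Q = ΔH = -6206.9 kJ/min = -103.45 kW
Heat removed = 372.42 MJ/h

Q_out = 372 MJ/h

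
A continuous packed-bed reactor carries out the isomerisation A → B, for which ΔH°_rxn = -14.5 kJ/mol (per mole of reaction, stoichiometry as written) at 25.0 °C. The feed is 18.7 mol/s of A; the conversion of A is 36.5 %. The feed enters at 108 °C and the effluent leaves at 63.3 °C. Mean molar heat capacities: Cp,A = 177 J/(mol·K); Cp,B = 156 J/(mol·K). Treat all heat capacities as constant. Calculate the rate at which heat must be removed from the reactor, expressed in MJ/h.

Q_out = 909 MJ/h

Extent of reaction ξ = 0.365 × 18.7 = 6.8255 mol/s
Reaction term: ξ·ΔH°_rxn = 6.8255 × -14.5 = -98.97 kJ/s
Sensible, feed 108→25 °C: -274.72 kJ/s
Outlet flows (mol/s): A 11.874, B 6.8255
Sensible, products 25→63.3 °C: 121.28 kJ/s
Q = ΔH = -252.41 kJ/s = -252.41 kW
Heat removed = 908.68 MJ/h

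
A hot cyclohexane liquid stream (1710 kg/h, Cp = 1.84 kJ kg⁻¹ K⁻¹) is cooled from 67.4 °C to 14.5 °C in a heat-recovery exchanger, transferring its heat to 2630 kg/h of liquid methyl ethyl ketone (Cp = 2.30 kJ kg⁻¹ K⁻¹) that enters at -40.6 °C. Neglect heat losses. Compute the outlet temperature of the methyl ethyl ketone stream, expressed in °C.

T_c,out = -13.1 °C

Heat released by hot stream: Q = 1710 × 1.84 × (67.4 − 14.5) = 166440 kJ/h
Energy balance on cold side (adiabatic exchanger): Q = ṁ_c·Cp_c·(T_c,out − T_c,in)
T_c,out = -40.6 + 166440/(2630 × 2.30) = -13.084 °C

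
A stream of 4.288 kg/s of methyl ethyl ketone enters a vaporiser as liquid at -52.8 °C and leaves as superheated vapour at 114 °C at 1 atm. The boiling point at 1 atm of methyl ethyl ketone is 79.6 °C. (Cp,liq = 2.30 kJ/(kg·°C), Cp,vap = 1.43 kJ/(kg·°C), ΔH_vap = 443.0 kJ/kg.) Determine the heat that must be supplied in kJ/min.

liquid -52.8→79.6 °C: 304.52 kJ/kg
vaporisation at 79.6 °C: 443 kJ/kg
vapour 79.6→114 °C: 49.192 kJ/kg
Δh = 304.52 + 443 + 49.192 = 796.71 kJ/kg
Q = ṁ·Δh = 4.288 kg/s × 796.71 kJ/kg = 3416.3 kJ/s
|Q| = 3416.3 kW = 204980 kJ/min

Q = 205000 kJ/min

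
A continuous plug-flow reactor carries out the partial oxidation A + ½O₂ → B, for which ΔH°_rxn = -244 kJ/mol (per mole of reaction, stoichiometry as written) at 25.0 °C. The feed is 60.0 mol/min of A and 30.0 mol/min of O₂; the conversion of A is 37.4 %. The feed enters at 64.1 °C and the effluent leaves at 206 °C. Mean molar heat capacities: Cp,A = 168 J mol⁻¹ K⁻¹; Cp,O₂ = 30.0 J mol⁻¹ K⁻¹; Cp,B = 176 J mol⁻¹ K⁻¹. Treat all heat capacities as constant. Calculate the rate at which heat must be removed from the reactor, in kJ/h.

Extent of reaction ξ = 0.374 × 60.0 = 22.44 mol/min
Reaction term: ξ·ΔH°_rxn = 22.44 × -244 = -5475.4 kJ/min
Sensible, feed 64.1→25 °C: -429.32 kJ/min
Outlet flows (mol/min): A 37.56, O₂ 18.78, B 22.44
Sensible, products 25→206 °C: 1958.9 kJ/min
Q = ΔH = -3945.7 kJ/min = -65.762 kW
Heat removed = 236740 kJ/h

Q_out = 237000 kJ/h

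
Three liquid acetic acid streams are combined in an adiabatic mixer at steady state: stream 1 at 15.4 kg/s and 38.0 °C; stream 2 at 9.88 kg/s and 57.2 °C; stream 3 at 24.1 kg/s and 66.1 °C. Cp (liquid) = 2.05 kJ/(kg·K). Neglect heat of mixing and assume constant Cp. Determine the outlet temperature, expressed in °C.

T_out = 55.6 °C

Adiabatic, steady state ⇒ Σ ṁᵢCp,ᵢ(T_out − Tᵢ) = 0
Σ ṁᵢCp,ᵢTᵢ = 15.4×2.05×38.0 + 9.88×2.05×57.2 + 24.1×2.05×66.1 = 5623.9
Σ ṁᵢCp,ᵢ = 15.4×2.05 + 9.88×2.05 + 24.1×2.05 = 101.23
T_out = 5623.9 / 101.23 = 55.556 °C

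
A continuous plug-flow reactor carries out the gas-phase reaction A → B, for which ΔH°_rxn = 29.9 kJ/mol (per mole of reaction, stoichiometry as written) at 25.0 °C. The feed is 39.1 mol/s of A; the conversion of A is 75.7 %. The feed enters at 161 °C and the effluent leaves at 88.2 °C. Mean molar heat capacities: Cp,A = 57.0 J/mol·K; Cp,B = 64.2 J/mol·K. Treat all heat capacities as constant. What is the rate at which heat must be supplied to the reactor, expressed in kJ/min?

Q_in = 44200 kJ/min

Extent of reaction ξ = 0.757 × 39.1 = 29.599 mol/s
Reaction term: ξ·ΔH°_rxn = 29.599 × 29.9 = 885 kJ/s
Sensible, feed 161→25 °C: -303.1 kJ/s
Outlet flows (mol/s): A 9.5013, B 29.599
Sensible, products 25→88.2 °C: 154.32 kJ/s
Q = ΔH = 736.22 kJ/s = 736.22 kW
Heat supplied = 44173 kJ/min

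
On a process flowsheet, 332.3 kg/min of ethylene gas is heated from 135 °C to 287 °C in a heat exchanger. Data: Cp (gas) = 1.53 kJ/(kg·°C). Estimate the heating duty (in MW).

Q = 1.29 MW

Q = ṁ·Cp·ΔT = 332.3 × 1.53 × (287 − 135) = 77280 kJ/min
Converting: 77280 / 60 s = 1288 kW
Heating duty = 1.288 MW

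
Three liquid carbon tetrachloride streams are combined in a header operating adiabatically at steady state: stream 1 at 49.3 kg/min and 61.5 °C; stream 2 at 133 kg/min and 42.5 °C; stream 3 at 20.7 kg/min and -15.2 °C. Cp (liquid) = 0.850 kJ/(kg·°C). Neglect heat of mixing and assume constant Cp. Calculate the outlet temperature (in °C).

No heat crosses the boundary, so H_out = H_in.
Σ ṁᵢCp,ᵢTᵢ = 49.3×0.850×61.5 + 133×0.850×42.5 + 20.7×0.850×-15.2 = 7114.3
Σ ṁᵢCp,ᵢ = 49.3×0.850 + 133×0.850 + 20.7×0.850 = 172.55
T_out = 7114.3 / 172.55 = 41.231 °C

T_out = 41.2 °C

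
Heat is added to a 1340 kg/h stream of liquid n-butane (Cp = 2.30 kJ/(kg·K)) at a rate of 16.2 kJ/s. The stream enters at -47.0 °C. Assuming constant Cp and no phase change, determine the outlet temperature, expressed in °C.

Q = 16.2 kJ/s = 58320 kJ/h
ΔT = Q/(ṁ·Cp) = 58320/(1340×2.30) = 18.923 K
T_out = -47.0 + 18.923 = -28.077 °C

T_out = -28.1 °C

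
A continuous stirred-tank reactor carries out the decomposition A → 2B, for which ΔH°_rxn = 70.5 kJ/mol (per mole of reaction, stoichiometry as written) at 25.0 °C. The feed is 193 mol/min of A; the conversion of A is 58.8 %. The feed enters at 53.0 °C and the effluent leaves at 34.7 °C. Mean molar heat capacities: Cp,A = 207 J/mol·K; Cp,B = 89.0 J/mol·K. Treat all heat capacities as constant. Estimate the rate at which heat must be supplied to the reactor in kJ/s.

Q_in = 121 kJ/s

Extent of reaction ξ = 0.588 × 193 = 113.48 mol/min
Reaction term: ξ·ΔH°_rxn = 113.48 × 70.5 = 8000.6 kJ/min
Sensible, feed 53.0→25 °C: -1118.6 kJ/min
Outlet flows (mol/min): A 79.516, B 226.97
Sensible, products 25→34.7 °C: 355.6 kJ/min
Q = ΔH = 7237.6 kJ/min = 120.63 kW
Heat supplied = 120.63 kJ/s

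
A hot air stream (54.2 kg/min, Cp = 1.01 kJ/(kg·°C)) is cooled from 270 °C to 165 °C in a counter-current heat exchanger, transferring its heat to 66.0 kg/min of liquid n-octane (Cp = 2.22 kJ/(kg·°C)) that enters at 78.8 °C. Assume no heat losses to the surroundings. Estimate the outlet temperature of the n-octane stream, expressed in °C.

Heat released by hot stream: Q = 54.2 × 1.01 × (270 − 165) = 5747.9 kJ/min
Energy balance on cold side (adiabatic exchanger): Q = ṁ_c·Cp_c·(T_c,out − T_c,in)
T_c,out = 78.8 + 5747.9/(66.0 × 2.22) = 118.03 °C

T_c,out = 118 °C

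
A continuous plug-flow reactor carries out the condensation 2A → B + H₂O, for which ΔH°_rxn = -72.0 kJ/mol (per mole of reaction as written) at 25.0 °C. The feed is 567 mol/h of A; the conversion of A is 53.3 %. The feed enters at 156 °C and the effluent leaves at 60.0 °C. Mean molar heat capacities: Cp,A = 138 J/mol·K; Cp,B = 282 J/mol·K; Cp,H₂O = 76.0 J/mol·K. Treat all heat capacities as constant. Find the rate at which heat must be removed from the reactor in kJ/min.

Extent of reaction ξ = 0.533 × 567 / 2 = 151.11 mol/h
Reaction term: ξ·ΔH°_rxn = 151.11 × -72.0 = -10880 kJ/h
Sensible, feed 156→25 °C: -10250 kJ/h
Outlet flows (mol/h): A 264.79, B 151.11, H₂O 151.11
Sensible, products 25→60.0 °C: 3172.3 kJ/h
Q = ΔH = -17958 kJ/h = -4.9882 kW
Heat removed = 299.29 kJ/min

Q_out = 299 kJ/min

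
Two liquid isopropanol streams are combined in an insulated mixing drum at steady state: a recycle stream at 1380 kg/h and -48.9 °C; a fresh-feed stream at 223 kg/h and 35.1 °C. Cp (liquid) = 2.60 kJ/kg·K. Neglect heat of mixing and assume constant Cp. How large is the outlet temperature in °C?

No heat crosses the boundary, so H_out = H_in.
Σ ṁᵢCp,ᵢTᵢ = 1380×2.60×-48.9 + 223×2.60×35.1 = -155100
Σ ṁᵢCp,ᵢ = 1380×2.60 + 223×2.60 = 4167.8
T_out = -155100 / 4167.8 = -37.214 °C

T_out = -37.2 °C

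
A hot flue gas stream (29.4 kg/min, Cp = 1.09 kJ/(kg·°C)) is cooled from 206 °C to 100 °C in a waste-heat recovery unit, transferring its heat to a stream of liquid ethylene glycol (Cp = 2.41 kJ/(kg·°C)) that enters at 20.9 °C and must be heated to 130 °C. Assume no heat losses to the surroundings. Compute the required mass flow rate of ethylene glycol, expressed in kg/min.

ṁ_c = 12.9 kg/min

Heat released by hot stream: Q = 29.4 × 1.09 × (206 − 100) = 3396.9 kJ/min
Energy balance on cold side (adiabatic exchanger): Q = ṁ_c·Cp_c·(T_c,out − T_c,in)
ṁ_c = 3396.9 / [2.41 × (130 − 20.9)] = 12.919 kg/min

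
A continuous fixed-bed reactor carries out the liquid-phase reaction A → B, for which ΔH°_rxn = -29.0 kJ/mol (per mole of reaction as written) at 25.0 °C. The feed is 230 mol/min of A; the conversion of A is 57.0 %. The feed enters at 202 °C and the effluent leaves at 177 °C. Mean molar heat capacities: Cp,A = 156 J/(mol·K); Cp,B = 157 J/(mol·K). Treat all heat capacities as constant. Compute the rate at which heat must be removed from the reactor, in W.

Q_out = 78000 W

Extent of reaction ξ = 0.570 × 230 = 131.1 mol/min
Reaction term: ξ·ΔH°_rxn = 131.1 × -29.0 = -3801.9 kJ/min
Sensible, feed 202→25 °C: -6350.8 kJ/min
Outlet flows (mol/min): A 98.9, B 131.1
Sensible, products 25→177 °C: 5473.7 kJ/min
Q = ΔH = -4679 kJ/min = -77.983 kW
Heat removed = 77983 W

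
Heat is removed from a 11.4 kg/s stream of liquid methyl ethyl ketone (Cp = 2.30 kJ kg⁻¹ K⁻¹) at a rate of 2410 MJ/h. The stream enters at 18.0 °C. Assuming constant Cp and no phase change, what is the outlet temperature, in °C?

Q = 2410 MJ/h = 669.44 kJ/s
ΔT = Q/(ṁ·Cp) = 669.44/(11.4×2.30) = 25.532 K
T_out = 18.0 − 25.532 = -7.5318 °C

T_out = -7.53 °C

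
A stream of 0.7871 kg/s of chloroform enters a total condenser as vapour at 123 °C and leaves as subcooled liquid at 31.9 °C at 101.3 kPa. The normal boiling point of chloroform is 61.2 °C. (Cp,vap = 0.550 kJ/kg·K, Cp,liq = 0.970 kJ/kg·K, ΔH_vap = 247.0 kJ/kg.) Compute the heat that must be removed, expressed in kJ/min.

vapour 123→61.2 °C: -33.99 kJ/kg
condensation at 61.2 °C: -247 kJ/kg
liquid 61.2→31.9 °C: -28.421 kJ/kg
Δh = -33.99 + -247 + -28.421 = -309.41 kJ/kg
Q = ṁ·Δh = 0.7871 kg/s × -309.41 kJ/kg = -243.54 kJ/s
|Q| = 243.54 kW = 14612 kJ/min

Q_c = 14600 kJ/min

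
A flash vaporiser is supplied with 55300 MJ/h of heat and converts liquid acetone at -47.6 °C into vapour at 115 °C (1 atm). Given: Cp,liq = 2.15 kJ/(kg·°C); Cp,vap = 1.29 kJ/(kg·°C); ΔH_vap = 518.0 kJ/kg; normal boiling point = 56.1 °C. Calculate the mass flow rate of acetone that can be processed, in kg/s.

Δh = 2.15×(56.1−-47.6) + 518.0 + 1.29×(115−56.1) = 816.94 kJ/kg
Q = 55300 MJ/h = 15361 kJ/s = 15361 kJ/s
ṁ = Q/Δh = 15361 / 816.94 = 18.803 kg/s

ṁ = 18.8 kg/s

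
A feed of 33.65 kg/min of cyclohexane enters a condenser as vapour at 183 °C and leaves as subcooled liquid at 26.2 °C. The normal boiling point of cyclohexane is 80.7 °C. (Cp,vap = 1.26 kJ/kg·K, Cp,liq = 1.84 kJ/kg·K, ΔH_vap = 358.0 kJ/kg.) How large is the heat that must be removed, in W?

Q_c = 329000 W

vapour 183→80.7 °C: -128.9 kJ/kg
condensation at 80.7 °C: -358 kJ/kg
liquid 80.7→26.2 °C: -100.28 kJ/kg
Δh = -128.9 + -358 + -100.28 = -587.18 kJ/kg
Q = ṁ·Δh = 33.65 kg/min × -587.18 kJ/kg = -19759 kJ/min
|Q| = 329.31 kW = 329310 W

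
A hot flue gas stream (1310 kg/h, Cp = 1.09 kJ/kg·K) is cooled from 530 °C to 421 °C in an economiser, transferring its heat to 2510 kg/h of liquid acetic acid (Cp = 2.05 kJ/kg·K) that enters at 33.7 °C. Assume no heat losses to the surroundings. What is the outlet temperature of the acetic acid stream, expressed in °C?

T_c,out = 63.9 °C

Heat released by hot stream: Q = 1310 × 1.09 × (530 − 421) = 155640 kJ/h
Energy balance on cold side (adiabatic exchanger): Q = ṁ_c·Cp_c·(T_c,out − T_c,in)
T_c,out = 33.7 + 155640/(2510 × 2.05) = 63.948 °C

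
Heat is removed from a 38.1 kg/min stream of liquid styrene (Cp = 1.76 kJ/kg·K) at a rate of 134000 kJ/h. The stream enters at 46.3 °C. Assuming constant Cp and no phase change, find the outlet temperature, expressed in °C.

Q = 134000 kJ/h = 2233.3 kJ/min
ΔT = Q/(ṁ·Cp) = 2233.3/(38.1×1.76) = 33.305 K
T_out = 46.3 − 33.305 = 12.995 °C

T_out = 13.0 °C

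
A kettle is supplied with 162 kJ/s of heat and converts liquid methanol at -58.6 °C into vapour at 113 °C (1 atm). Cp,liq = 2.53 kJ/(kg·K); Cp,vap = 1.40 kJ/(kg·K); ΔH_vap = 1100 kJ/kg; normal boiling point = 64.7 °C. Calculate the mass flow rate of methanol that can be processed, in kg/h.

Δh = 2.53×(64.7−-58.6) + 1100 + 1.40×(113−64.7) = 1479.6 kJ/kg
Q = 162 kJ/s = 162 kJ/s = 583200 kJ/h
ṁ = Q/Δh = 583200 / 1479.6 = 394.17 kg/h

ṁ = 394 kg/h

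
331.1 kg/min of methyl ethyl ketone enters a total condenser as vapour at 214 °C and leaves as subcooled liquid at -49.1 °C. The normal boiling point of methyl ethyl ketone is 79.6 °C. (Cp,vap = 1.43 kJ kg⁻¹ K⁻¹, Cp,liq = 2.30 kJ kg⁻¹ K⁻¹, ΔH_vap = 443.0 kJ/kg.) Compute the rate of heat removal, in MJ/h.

vapour 214→79.6 °C: -192.19 kJ/kg
condensation at 79.6 °C: -443 kJ/kg
liquid 79.6→-49.1 °C: -296.01 kJ/kg
Δh = -192.19 + -443 + -296.01 = -931.2 kJ/kg
Q = ṁ·Δh = 331.1 kg/min × -931.2 kJ/kg = -308320 kJ/min
|Q| = 5138.7 kW = 18499 MJ/h

Q_c = 18500 MJ/h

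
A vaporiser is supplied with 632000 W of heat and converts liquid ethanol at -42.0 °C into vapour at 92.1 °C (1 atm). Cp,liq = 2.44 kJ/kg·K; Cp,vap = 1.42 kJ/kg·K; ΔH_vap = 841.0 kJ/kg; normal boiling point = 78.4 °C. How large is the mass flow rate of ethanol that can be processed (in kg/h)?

Δh = 2.44×(78.4−-42.0) + 841.0 + 1.42×(92.1−78.4) = 1154.2 kJ/kg
Q = 632000 W = 632 kJ/s = 2.2752e+06 kJ/h
ṁ = Q/Δh = 2.2752e+06 / 1154.2 = 1971.2 kg/h

ṁ = 1970 kg/h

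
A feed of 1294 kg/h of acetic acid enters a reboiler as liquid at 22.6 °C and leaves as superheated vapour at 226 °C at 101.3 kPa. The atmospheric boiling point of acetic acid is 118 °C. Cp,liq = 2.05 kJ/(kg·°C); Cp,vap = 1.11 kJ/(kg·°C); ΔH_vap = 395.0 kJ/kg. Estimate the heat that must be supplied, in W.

liquid 22.6→118 °C: 195.57 kJ/kg
vaporisation at 118 °C: 395 kJ/kg
vapour 118→226 °C: 119.88 kJ/kg
Δh = 195.57 + 395 + 119.88 = 710.45 kJ/kg
Q = ṁ·Δh = 1294 kg/h × 710.45 kJ/kg = 919320 kJ/h
|Q| = 255.37 kW = 255370 W

Q = 255000 W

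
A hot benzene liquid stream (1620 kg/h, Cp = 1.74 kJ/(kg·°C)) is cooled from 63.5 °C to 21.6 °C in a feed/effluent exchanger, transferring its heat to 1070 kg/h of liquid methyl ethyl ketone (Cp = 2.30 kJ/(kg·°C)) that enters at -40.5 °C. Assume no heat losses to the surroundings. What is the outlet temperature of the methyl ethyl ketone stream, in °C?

Heat released by hot stream: Q = 1620 × 1.74 × (63.5 − 21.6) = 118110 kJ/h
Energy balance on cold side (adiabatic exchanger): Q = ṁ_c·Cp_c·(T_c,out − T_c,in)
T_c,out = -40.5 + 118110/(1070 × 2.30) = 7.4918 °C

T_c,out = 7.49 °C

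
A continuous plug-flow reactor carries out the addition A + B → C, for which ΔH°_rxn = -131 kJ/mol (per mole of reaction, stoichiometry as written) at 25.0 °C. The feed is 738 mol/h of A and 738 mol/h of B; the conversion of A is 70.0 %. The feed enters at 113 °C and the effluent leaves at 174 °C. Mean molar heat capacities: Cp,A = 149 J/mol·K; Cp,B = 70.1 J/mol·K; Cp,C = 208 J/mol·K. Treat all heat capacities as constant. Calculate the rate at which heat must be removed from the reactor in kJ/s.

Extent of reaction ξ = 0.700 × 738 = 516.6 mol/h
Reaction term: ξ·ΔH°_rxn = 516.6 × -131 = -67675 kJ/h
Sensible, feed 113→25 °C: -14229 kJ/h
Outlet flows (mol/h): A 221.4, B 221.4, C 516.6
Sensible, products 25→174 °C: 23238 kJ/h
Q = ΔH = -58666 kJ/h = -16.296 kW
Heat removed = 16.296 kJ/s

Q_out = 16.3 kJ/s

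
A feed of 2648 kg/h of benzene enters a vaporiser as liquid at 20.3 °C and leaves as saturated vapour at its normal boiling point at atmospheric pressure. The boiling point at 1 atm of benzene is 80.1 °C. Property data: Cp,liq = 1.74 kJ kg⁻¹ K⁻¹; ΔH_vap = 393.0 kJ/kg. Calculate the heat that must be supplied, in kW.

Q = 366 kW

liquid 20.3→80.1 °C: 104.05 kJ/kg
vaporisation at 80.1 °C: 393 kJ/kg
Δh = 104.05 + 393 = 497.05 kJ/kg
Q = ṁ·Δh = 2648 kg/h × 497.05 kJ/kg = 1.3162e+06 kJ/h
|Q| = 365.61 kW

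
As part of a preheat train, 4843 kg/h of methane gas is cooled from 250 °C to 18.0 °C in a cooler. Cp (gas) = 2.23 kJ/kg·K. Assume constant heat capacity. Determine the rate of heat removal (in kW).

Q_c = 696 kW

Q = ṁ·Cp·ΔT = 4843 × 2.23 × (18.0 − 250) = -2.5056e+06 kJ/h
Converting: 2.5056e+06 / 3600 s = 695.99 kW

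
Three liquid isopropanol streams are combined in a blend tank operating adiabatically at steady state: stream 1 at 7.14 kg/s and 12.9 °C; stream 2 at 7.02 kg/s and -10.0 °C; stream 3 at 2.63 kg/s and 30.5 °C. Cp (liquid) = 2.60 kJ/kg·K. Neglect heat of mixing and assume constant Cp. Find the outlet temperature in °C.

T_out = 6.08 °C

No heat crosses the boundary, so H_out = H_in.
Σ ṁᵢCp,ᵢTᵢ = 7.14×2.60×12.9 + 7.02×2.60×-10.0 + 2.63×2.60×30.5 = 265.51
Σ ṁᵢCp,ᵢ = 7.14×2.60 + 7.02×2.60 + 2.63×2.60 = 43.654
T_out = 265.51 / 43.654 = 6.0823 °C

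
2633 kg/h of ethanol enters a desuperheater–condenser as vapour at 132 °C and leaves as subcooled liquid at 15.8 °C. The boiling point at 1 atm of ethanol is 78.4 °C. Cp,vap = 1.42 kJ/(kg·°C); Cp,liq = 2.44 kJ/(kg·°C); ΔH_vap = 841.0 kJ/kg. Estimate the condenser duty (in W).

vapour 132→78.4 °C: -76.112 kJ/kg
condensation at 78.4 °C: -841 kJ/kg
liquid 78.4→15.8 °C: -152.74 kJ/kg
Δh = -76.112 + -841 + -152.74 = -1069.9 kJ/kg
Q = ṁ·Δh = 2633 kg/h × -1069.9 kJ/kg = -2.8169e+06 kJ/h
|Q| = 782.48 kW = 782480 W

Q_c = 782000 W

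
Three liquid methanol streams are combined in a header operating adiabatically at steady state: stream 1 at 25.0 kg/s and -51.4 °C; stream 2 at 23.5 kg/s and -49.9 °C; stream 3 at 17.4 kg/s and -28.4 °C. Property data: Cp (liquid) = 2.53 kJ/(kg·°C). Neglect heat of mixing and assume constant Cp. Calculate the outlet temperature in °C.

T_out = -44.8 °C

No heat crosses the boundary, so H_out = H_in.
Σ ṁᵢCp,ᵢTᵢ = 25.0×2.53×-51.4 + 23.5×2.53×-49.9 + 17.4×2.53×-28.4 = -7468.1
Σ ṁᵢCp,ᵢ = 25.0×2.53 + 23.5×2.53 + 17.4×2.53 = 166.73
T_out = -7468.1 / 166.73 = -44.792 °C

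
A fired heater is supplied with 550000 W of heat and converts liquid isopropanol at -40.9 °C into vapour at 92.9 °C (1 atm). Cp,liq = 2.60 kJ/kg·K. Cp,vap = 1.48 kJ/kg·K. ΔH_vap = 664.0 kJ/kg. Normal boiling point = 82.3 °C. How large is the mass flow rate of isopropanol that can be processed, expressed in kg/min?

Δh = 2.60×(82.3−-40.9) + 664.0 + 1.48×(92.9−82.3) = 1000 kJ/kg
Q = 550000 W = 550 kJ/s = 33000 kJ/min
ṁ = Q/Δh = 33000 / 1000 = 33 kg/min

ṁ = 33.0 kg/min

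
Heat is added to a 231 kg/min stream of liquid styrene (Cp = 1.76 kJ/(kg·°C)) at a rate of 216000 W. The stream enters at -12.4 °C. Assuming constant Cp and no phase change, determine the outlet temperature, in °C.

Q = 216000 W = 12960 kJ/min
ΔT = Q/(ṁ·Cp) = 12960/(231×1.76) = 31.877 K
T_out = -12.4 + 31.877 = 19.477 °C

T_out = 19.5 °C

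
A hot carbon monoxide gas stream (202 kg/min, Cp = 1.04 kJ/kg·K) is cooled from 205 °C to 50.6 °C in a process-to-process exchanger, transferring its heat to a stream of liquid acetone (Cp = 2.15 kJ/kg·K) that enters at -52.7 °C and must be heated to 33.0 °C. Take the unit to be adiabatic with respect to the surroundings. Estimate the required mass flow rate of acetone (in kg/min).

Heat released by hot stream: Q = 202 × 1.04 × (205 − 50.6) = 32436 kJ/min
Energy balance on cold side (adiabatic exchanger): Q = ṁ_c·Cp_c·(T_c,out − T_c,in)
ṁ_c = 32436 / [2.15 × (33.0 − -52.7)] = 176.04 kg/min

ṁ_c = 176 kg/min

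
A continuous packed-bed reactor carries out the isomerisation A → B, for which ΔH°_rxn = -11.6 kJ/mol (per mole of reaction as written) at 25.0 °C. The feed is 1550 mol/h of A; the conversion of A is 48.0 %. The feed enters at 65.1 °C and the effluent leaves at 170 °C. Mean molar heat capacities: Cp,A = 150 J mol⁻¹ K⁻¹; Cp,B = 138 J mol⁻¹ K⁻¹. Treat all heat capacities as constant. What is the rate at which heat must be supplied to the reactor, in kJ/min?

Extent of reaction ξ = 0.480 × 1550 = 744 mol/h
Reaction term: ξ·ΔH°_rxn = 744 × -11.6 = -8630.4 kJ/h
Sensible, feed 65.1→25 °C: -9323.2 kJ/h
Outlet flows (mol/h): A 806, B 744
Sensible, products 25→170 °C: 32418 kJ/h
Q = ΔH = 14464 kJ/h = 4.0179 kW
Heat supplied = 241.07 kJ/min

Q_in = 241 kJ/min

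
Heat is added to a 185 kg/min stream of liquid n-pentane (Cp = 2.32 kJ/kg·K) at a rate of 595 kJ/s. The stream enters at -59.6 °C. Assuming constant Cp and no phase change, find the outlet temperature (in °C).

T_out = 23.6 °C

Q = 595 kJ/s = 35700 kJ/min
ΔT = Q/(ṁ·Cp) = 35700/(185×2.32) = 83.178 K
T_out = -59.6 + 83.178 = 23.578 °C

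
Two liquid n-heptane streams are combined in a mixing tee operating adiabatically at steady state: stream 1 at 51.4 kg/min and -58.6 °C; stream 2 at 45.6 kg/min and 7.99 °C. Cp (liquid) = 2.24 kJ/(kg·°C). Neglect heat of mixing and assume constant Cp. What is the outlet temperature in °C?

T_out = -27.3 °C

Adiabatic, steady state ⇒ Σ ṁᵢCp,ᵢ(T_out − Tᵢ) = 0
T_out = Σ ṁᵢCp,ᵢTᵢ / Σ ṁᵢCp,ᵢ
      = -5930.8 / 217.28 = -27.296 °C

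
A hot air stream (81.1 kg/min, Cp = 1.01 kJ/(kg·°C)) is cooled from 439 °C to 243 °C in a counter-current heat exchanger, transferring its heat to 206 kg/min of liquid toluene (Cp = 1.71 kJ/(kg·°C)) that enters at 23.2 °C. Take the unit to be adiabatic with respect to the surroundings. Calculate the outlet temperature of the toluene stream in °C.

T_c,out = 68.8 °C

Heat released by hot stream: Q = 81.1 × 1.01 × (439 − 243) = 16055 kJ/min
Energy balance on cold side (adiabatic exchanger): Q = ṁ_c·Cp_c·(T_c,out − T_c,in)
T_c,out = 23.2 + 16055/(206 × 1.71) = 68.776 °C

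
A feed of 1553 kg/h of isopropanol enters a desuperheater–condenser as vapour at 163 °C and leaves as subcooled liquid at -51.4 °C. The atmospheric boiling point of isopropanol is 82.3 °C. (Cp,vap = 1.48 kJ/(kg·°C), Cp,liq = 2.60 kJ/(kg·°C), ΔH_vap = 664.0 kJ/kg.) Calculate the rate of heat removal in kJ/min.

vapour 163→82.3 °C: -119.44 kJ/kg
condensation at 82.3 °C: -664 kJ/kg
liquid 82.3→-51.4 °C: -347.62 kJ/kg
Δh = -119.44 + -664 + -347.62 = -1131.1 kJ/kg
Q = ṁ·Δh = 1553 kg/h × -1131.1 kJ/kg = -1.7565e+06 kJ/h
|Q| = 487.92 kW = 29275 kJ/min

Q_c = 29300 kJ/min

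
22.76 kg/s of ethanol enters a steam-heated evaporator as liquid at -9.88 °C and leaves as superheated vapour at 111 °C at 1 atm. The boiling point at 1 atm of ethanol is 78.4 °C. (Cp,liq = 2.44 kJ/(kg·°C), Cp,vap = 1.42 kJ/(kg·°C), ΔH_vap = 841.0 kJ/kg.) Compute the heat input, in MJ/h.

Q = 90400 MJ/h

liquid -9.88→78.4 °C: 215.4 kJ/kg
vaporisation at 78.4 °C: 841 kJ/kg
vapour 78.4→111 °C: 46.292 kJ/kg
Δh = 215.4 + 841 + 46.292 = 1102.7 kJ/kg
Q = ṁ·Δh = 22.76 kg/s × 1102.7 kJ/kg = 25097 kJ/s
|Q| = 25097 kW = 90350 MJ/h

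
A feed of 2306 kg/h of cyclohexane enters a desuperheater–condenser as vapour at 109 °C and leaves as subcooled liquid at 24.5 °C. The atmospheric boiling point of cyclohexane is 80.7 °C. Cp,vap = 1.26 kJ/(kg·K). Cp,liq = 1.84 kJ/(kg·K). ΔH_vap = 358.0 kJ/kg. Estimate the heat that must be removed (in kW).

vapour 109→80.7 °C: -35.658 kJ/kg
condensation at 80.7 °C: -358 kJ/kg
liquid 80.7→24.5 °C: -103.41 kJ/kg
Δh = -35.658 + -358 + -103.41 = -497.07 kJ/kg
Q = ṁ·Δh = 2306 kg/h × -497.07 kJ/kg = -1.1462e+06 kJ/h
|Q| = 318.4 kW

Q_c = 318 kW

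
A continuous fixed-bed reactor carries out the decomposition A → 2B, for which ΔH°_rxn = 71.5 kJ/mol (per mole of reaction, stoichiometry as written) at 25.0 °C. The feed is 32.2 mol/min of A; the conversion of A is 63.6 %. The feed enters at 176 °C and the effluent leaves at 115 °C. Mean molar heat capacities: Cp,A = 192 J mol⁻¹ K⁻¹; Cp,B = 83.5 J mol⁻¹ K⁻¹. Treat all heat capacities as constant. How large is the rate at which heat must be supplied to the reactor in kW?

Extent of reaction ξ = 0.636 × 32.2 = 20.479 mol/min
Reaction term: ξ·ΔH°_rxn = 20.479 × 71.5 = 1464.3 kJ/min
Sensible, feed 176→25 °C: -933.54 kJ/min
Outlet flows (mol/min): A 11.721, B 40.958
Sensible, products 25→115 °C: 510.34 kJ/min
Q = ΔH = 1041.1 kJ/min = 17.351 kW
Heat supplied = 17.351 kW

Q_in = 17.4 kW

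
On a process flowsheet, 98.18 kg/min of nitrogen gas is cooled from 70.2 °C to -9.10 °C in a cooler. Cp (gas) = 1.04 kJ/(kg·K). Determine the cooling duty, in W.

Q_c = 135000 W

Q = ṁ·Cp·ΔT = 98.18 × 1.04 × (-9.10 − 70.2) = -8097.1 kJ/min
Converting: 8097.1 / 60 s = 134.95 kW
Cooling duty = 134950 W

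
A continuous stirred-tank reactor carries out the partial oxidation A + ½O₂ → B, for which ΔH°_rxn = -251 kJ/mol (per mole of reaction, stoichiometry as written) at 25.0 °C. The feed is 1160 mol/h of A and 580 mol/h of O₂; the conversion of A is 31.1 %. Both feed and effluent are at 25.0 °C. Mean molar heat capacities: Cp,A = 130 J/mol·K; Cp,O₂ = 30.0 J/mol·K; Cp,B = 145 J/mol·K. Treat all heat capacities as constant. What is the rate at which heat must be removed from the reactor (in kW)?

Extent of reaction ξ = 0.311 × 1160 = 360.76 mol/h
Reaction term: ξ·ΔH°_rxn = 360.76 × -251 = -90551 kJ/h
Q = ΔH = -90551 kJ/h = -25.153 kW
Heat removed = 25.153 kW

Q_out = 25.2 kW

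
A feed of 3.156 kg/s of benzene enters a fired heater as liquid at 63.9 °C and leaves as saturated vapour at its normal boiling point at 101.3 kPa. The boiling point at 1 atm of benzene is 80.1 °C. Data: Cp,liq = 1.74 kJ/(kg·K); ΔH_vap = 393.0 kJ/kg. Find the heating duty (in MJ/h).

Q = 4790 MJ/h

liquid 63.9→80.1 °C: 28.188 kJ/kg
vaporisation at 80.1 °C: 393 kJ/kg
Δh = 28.188 + 393 = 421.19 kJ/kg
Q = ṁ·Δh = 3.156 kg/s × 421.19 kJ/kg = 1329.3 kJ/s
|Q| = 1329.3 kW = 4785.4 MJ/h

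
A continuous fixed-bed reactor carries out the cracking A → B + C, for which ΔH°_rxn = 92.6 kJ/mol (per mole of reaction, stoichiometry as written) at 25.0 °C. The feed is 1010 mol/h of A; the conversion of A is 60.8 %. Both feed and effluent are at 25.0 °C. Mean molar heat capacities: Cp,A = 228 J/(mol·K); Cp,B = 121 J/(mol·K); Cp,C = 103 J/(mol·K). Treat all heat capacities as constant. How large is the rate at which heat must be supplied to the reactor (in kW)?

Extent of reaction ξ = 0.608 × 1010 = 614.08 mol/h
Reaction term: ξ·ΔH°_rxn = 614.08 × 92.6 = 56864 kJ/h
Q = ΔH = 56864 kJ/h = 15.796 kW
Heat supplied = 15.796 kW

Q_in = 15.8 kW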